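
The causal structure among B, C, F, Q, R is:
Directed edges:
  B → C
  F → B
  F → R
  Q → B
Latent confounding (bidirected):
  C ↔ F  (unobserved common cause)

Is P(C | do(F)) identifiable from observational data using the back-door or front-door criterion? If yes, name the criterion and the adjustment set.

desc(F)\{F}={B,C,R}; candidates ⊆ {Q}.
F↔C: latent back-door arc(s) into F.
size 0: {}; under {} F still reaches {C} ∋ C.
size 1: {Q}; under {Q} F still reaches {C} ∋ C.
F↔C cannot be blocked by any observed set — no back-door set.
{B}: (i) intercepts every directed F→C path; (ii) no back-door F→{B}; (iii) {F} blocks every back-door {B}→C. Front-door holds.
P(C|do(F)) = Σ_{B} P(B|F) Σ_{F'} P(C|B,F')P(F').

P(C|do(F)): frontdoor, adjust for {B}.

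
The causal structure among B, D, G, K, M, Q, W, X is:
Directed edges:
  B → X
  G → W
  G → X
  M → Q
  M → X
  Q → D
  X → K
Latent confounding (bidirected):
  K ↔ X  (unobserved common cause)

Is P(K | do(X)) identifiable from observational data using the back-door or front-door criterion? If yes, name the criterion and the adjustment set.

desc(X)\{X}={K}; candidates ⊆ {B,D,G,M,Q,W}.
X↔K: latent back-door arc(s) into X.
size 0: {}; under {} X still reaches {B,D,G,K,M,Q,W} ∋ K.
size 1: {B}, {D}, {G} …(+3); under {B} X still reaches {D,G,K,M,Q,W} ∋ K.
size 2: {B,D}, {B,G}, {B,M} …(+12); under {B,D} X still reaches {G,K,M,Q,W} ∋ K.
X↔K cannot be blocked by any observed set — no back-door set.
No mediator lies on a directed X→…→K path.
Neither criterion identifies P(K|do(X)) in this graph.

P(K|do(X)): not identifiable (no BD/FD set).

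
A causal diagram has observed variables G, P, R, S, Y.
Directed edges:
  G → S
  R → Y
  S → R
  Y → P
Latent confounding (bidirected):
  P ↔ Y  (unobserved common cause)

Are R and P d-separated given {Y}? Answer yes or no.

No — R and P are d-connected given {Y}.

Bayes-Ball from R | {Y} reaches {G,P,S}.
P ∈ reach(R|{Y}) ⇒ R ⊥̸ P | {Y}.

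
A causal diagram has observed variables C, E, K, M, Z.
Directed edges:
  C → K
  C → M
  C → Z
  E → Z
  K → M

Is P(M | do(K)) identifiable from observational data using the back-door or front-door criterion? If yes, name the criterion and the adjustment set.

desc(K)\{K}={M}; candidates ⊆ {C,E,Z}.
size 0: {}; under {} K still reaches {C,M,Z} ∋ M.
{C}: K⊥M given {C} in G with K→· removed — back-door holds.
P(M|do(K)) = Σ_{C} P(M|K,C)·P(C).

P(M|do(K)): backdoor, adjust for {C}.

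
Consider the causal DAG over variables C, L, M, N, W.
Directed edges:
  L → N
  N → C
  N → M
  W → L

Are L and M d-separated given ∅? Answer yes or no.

Bayes-Ball from L | ∅ reaches {C,M,N,W}.
M ∈ reach(L|∅) ⇒ L ⊥̸ M | ∅.

No — L and M are d-connected given ∅.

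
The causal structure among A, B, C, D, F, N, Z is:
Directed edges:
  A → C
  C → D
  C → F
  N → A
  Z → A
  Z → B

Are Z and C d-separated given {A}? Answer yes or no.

Yes — Z ⊥ C | {A}.

Bayes-Ball from Z | {A} reaches {B,N}.
C ∉ reach(Z|{A}) ⇒ Z ⊥ C | {A}.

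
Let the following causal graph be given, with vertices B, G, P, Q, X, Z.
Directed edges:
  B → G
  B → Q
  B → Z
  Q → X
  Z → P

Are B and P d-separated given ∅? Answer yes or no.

No — B and P are d-connected given ∅.

Bayes-Ball from B | ∅ reaches {G,P,Q,X,Z}.
P ∈ reach(B|∅) ⇒ B ⊥̸ P | ∅.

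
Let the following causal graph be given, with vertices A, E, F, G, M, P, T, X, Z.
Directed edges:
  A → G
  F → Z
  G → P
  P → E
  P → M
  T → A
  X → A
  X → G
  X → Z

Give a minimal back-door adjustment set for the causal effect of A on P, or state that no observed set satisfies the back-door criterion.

desc(A)\{A}={E,G,M,P}; candidates ⊆ {F,T,X,Z}.
size 0: {}; under {} A still reaches {E,G,M,P,T,X,Z} ∋ P.
{X}: A⊥P given {X} in G with A→· removed — back-door holds.

A→P: minimal back-door set {X}.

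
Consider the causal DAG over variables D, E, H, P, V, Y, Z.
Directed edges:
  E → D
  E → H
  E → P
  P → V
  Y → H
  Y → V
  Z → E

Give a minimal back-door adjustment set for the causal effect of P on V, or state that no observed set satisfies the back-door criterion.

desc(P)\{P}={V}; candidates ⊆ {D,E,H,Y,Z}.
∅: P⊥V given ∅ in G with P→· removed — back-door holds.

P→V: minimal back-door set ∅.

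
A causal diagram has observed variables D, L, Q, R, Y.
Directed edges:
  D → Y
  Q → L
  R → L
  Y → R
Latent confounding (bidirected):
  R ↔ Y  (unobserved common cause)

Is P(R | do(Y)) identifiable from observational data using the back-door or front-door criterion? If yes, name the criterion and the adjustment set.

P(R|do(Y)): not identifiable (no BD/FD set).

desc(Y)\{Y}={L,R}; candidates ⊆ {D,Q}.
Y↔R: latent back-door arc(s) into Y.
size 0: {}; under {} Y still reaches {D,L,R} ∋ R.
size 1: {D}, {Q}; under {D} Y still reaches {L,R} ∋ R.
size 2: {D,Q}; under {D,Q} Y still reaches {L,R} ∋ R.
Y↔R cannot be blocked by any observed set — no back-door set.
No mediator lies on a directed Y→…→R path.
Neither criterion identifies P(R|do(Y)) in this graph.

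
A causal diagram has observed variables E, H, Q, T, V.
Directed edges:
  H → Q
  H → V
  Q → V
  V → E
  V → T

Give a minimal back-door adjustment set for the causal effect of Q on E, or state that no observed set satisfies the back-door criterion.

desc(Q)\{Q}={E,T,V}; candidates ⊆ {H}.
size 0: {}; under {} Q still reaches {E,H,T,V} ∋ E.
{H}: Q⊥E given {H} in G with Q→· removed — back-door holds.

Q→E: minimal back-door set {H}.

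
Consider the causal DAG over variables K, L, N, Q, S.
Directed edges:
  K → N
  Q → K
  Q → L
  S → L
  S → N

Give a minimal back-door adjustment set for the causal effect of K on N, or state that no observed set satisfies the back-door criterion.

K→N: minimal back-door set ∅.

desc(K)\{K}={N}; candidates ⊆ {L,Q,S}.
∅: K⊥N given ∅ in G with K→· removed — back-door holds.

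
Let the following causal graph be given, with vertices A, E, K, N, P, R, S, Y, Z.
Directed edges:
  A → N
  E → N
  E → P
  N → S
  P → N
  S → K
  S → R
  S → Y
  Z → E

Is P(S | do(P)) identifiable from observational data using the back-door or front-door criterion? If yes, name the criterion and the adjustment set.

P(S|do(P)): backdoor, adjust for {E}.

desc(P)\{P}={K,N,R,S,Y}; candidates ⊆ {A,E,Z}.
size 0: {}; under {} P still reaches {E,K,N,R,S,Y,Z} ∋ S.
{E}: P⊥S given {E} in G with P→· removed — back-door holds.
P(S|do(P)) = Σ_{E} P(S|P,E)·P(E).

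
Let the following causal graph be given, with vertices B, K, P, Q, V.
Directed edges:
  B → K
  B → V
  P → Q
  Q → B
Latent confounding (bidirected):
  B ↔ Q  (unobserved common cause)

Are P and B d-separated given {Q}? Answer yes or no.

No — P and B are d-connected given {Q}.

Bayes-Ball from P | {Q} reaches {B,K,V}.
B ∈ reach(P|{Q}) ⇒ P ⊥̸ B | {Q}.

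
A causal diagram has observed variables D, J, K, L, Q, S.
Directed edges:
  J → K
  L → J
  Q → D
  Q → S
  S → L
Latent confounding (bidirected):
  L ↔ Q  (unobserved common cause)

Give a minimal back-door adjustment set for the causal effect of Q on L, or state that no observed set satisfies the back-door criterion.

Q→L: no observed back-door set.

desc(Q)\{Q}={D,J,K,L,S}; candidates ⊆ {—}.
Q↔L: latent back-door arc(s) into Q.
size 0: {}; under {} Q still reaches {J,K,L} ∋ L.
Q↔L cannot be blocked by any observed set — no back-door set.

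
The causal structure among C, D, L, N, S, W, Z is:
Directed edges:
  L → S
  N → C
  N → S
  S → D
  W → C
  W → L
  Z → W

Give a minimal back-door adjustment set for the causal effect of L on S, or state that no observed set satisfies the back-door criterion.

L→S: minimal back-door set ∅.

desc(L)\{L}={D,S}; candidates ⊆ {C,N,W,Z}.
∅: L⊥S given ∅ in G with L→· removed — back-door holds.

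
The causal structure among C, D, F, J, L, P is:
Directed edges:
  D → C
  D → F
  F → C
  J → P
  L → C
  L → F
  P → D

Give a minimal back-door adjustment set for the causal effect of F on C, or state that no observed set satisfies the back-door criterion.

desc(F)\{F}={C}; candidates ⊆ {D,J,L,P}.
size 0: {}; under {} F still reaches {C,D,J,L,P} ∋ C.
size 1: {D}, {J}, {L} …(+1); under {D} F still reaches {C,L} ∋ C.
{D,L}: F⊥C given {D,L} in G with F→· removed — back-door holds.

F→C: minimal back-door set {D, L}.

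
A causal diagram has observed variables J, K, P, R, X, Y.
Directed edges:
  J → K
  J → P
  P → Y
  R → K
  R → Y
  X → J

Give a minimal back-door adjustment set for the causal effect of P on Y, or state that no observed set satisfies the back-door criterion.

P→Y: minimal back-door set ∅.

desc(P)\{P}={Y}; candidates ⊆ {J,K,R,X}.
∅: P⊥Y given ∅ in G with P→· removed — back-door holds.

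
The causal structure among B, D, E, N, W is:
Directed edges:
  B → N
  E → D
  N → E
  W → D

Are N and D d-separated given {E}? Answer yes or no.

Yes — N ⊥ D | {E}.

Bayes-Ball from N | {E} reaches {B}.
D ∉ reach(N|{E}) ⇒ N ⊥ D | {E}.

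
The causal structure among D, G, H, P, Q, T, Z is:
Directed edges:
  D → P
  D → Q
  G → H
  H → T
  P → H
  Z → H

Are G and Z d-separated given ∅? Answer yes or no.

Bayes-Ball from G | ∅ reaches {H,T}.
Z ∉ reach(G|∅) ⇒ G ⊥ Z | ∅.

Yes — G ⊥ Z | ∅.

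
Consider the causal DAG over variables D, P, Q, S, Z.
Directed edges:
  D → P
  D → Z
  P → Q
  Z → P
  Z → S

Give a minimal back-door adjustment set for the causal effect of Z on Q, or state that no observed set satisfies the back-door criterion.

desc(Z)\{Z}={P,Q,S}; candidates ⊆ {D}.
size 0: {}; under {} Z still reaches {D,P,Q} ∋ Q.
{D}: Z⊥Q given {D} in G with Z→· removed — back-door holds.

Z→Q: minimal back-door set {D}.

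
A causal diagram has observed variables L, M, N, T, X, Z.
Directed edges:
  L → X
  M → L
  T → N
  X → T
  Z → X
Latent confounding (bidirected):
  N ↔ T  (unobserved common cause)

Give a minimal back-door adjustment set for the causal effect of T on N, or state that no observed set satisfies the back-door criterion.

T→N: no observed back-door set.

desc(T)\{T}={N}; candidates ⊆ {L,M,X,Z}.
T↔N: latent back-door arc(s) into T.
size 0: {}; under {} T still reaches {L,M,N,X,Z} ∋ N.
size 1: {L}, {M}, {X} …(+1); under {L} T still reaches {N,X,Z} ∋ N.
size 2: {L,M}, {L,X}, {L,Z} …(+3); under {L,M} T still reaches {N,X,Z} ∋ N.
T↔N cannot be blocked by any observed set — no back-door set.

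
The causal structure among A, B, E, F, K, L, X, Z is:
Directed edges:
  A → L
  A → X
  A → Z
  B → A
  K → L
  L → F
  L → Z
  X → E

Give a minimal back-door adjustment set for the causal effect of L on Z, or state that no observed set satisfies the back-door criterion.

L→Z: minimal back-door set {A}.

desc(L)\{L}={F,Z}; candidates ⊆ {A,B,E,K,X}.
size 0: {}; under {} L still reaches {A,B,E,K,X,Z} ∋ Z.
{A}: L⊥Z given {A} in G with L→· removed — back-door holds.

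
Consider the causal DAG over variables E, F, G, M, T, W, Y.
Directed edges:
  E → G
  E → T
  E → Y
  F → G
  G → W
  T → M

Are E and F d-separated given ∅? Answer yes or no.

Yes — E ⊥ F | ∅.

Bayes-Ball from E | ∅ reaches {G,M,T,W,Y}.
F ∉ reach(E|∅) ⇒ E ⊥ F | ∅.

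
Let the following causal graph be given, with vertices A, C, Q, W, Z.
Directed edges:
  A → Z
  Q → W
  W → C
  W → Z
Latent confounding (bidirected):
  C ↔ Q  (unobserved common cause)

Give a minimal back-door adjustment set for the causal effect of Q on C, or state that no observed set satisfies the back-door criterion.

desc(Q)\{Q}={C,W,Z}; candidates ⊆ {A}.
Q↔C: latent back-door arc(s) into Q.
size 0: {}; under {} Q still reaches {C} ∋ C.
size 1: {A}; under {A} Q still reaches {C} ∋ C.
Q↔C cannot be blocked by any observed set — no back-door set.

Q→C: no observed back-door set.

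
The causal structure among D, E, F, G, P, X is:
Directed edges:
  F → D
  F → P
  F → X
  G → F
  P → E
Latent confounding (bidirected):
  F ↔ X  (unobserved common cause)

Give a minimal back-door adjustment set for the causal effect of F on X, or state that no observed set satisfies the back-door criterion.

F→X: no observed back-door set.

desc(F)\{F}={D,E,P,X}; candidates ⊆ {G}.
F↔X: latent back-door arc(s) into F.
size 0: {}; under {} F still reaches {G,X} ∋ X.
size 1: {G}; under {G} F still reaches {X} ∋ X.
F↔X cannot be blocked by any observed set — no back-door set.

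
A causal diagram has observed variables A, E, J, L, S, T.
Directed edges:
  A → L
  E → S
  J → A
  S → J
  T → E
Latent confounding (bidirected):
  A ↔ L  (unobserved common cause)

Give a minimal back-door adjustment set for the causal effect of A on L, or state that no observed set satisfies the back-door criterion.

A→L: no observed back-door set.

desc(A)\{A}={L}; candidates ⊆ {E,J,S,T}.
A↔L: latent back-door arc(s) into A.
size 0: {}; under {} A still reaches {E,J,L,S,T} ∋ L.
size 1: {E}, {J}, {S} …(+1); under {E} A still reaches {J,L,S} ∋ L.
size 2: {E,J}, {E,S}, {E,T} …(+3); under {E,J} A still reaches {L} ∋ L.
A↔L cannot be blocked by any observed set — no back-door set.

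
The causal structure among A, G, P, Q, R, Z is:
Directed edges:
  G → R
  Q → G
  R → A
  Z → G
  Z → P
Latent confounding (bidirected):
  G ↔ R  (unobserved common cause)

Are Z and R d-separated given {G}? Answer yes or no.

No — Z and R are d-connected given {G}.

Bayes-Ball from Z | {G} reaches {A,P,Q,R}.
R ∈ reach(Z|{G}) ⇒ Z ⊥̸ R | {G}.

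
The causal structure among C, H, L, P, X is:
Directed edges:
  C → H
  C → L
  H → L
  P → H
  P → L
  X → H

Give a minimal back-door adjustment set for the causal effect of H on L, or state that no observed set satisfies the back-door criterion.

H→L: minimal back-door set {C, P}.

desc(H)\{H}={L}; candidates ⊆ {C,P,X}.
size 0: {}; under {} H still reaches {C,L,P,X} ∋ L.
size 1: {C}, {P}, {X}; under {C} H still reaches {L,P,X} ∋ L.
{C,P}: H⊥L given {C,P} in G with H→· removed — back-door holds.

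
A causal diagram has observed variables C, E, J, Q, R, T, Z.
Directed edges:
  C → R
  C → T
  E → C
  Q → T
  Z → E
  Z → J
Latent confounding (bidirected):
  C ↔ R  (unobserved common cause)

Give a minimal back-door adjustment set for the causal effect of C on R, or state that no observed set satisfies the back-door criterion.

desc(C)\{C}={R,T}; candidates ⊆ {E,J,Q,Z}.
C↔R: latent back-door arc(s) into C.
size 0: {}; under {} C still reaches {E,J,R,Z} ∋ R.
size 1: {E}, {J}, {Q} …(+1); under {E} C still reaches {R} ∋ R.
size 2: {E,J}, {E,Q}, {E,Z} …(+3); under {E,J} C still reaches {R} ∋ R.
C↔R cannot be blocked by any observed set — no back-door set.

C→R: no observed back-door set.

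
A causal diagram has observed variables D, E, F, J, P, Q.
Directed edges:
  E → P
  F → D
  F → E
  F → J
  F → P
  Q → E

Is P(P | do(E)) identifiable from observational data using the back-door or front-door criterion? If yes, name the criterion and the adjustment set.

P(P|do(E)): backdoor, adjust for {F}.

desc(E)\{E}={P}; candidates ⊆ {D,F,J,Q}.
size 0: {}; under {} E still reaches {D,F,J,P,Q} ∋ P.
{F}: E⊥P given {F} in G with E→· removed — back-door holds.
P(P|do(E)) = Σ_{F} P(P|E,F)·P(F).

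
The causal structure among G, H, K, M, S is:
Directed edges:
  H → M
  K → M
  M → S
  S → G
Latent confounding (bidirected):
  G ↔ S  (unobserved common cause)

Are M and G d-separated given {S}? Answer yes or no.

Bayes-Ball from M | {S} reaches {G,H,K}.
G ∈ reach(M|{S}) ⇒ M ⊥̸ G | {S}.

No — M and G are d-connected given {S}.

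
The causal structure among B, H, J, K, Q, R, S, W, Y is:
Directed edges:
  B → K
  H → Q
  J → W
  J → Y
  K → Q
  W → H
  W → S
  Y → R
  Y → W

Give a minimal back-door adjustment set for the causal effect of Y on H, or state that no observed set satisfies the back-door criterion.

desc(Y)\{Y}={H,Q,R,S,W}; candidates ⊆ {B,J,K}.
size 0: {}; under {} Y still reaches {H,J,Q,S,W} ∋ H.
{J}: Y⊥H given {J} in G with Y→· removed — back-door holds.

Y→H: minimal back-door set {J}.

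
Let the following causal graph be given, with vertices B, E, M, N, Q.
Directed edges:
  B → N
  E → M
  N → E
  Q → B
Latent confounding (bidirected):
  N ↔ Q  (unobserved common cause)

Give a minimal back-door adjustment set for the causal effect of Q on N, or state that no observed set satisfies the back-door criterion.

Q→N: no observed back-door set.

desc(Q)\{Q}={B,E,M,N}; candidates ⊆ {—}.
Q↔N: latent back-door arc(s) into Q.
size 0: {}; under {} Q still reaches {E,M,N} ∋ N.
Q↔N cannot be blocked by any observed set — no back-door set.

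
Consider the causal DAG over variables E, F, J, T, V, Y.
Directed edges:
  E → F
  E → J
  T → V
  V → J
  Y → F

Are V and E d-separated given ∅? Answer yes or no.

Bayes-Ball from V | ∅ reaches {J,T}.
E ∉ reach(V|∅) ⇒ V ⊥ E | ∅.

Yes — V ⊥ E | ∅.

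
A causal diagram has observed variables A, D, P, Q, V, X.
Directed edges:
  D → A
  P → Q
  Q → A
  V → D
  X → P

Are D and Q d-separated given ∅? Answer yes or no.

Yes — D ⊥ Q | ∅.

Bayes-Ball from D | ∅ reaches {A,V}.
Q ∉ reach(D|∅) ⇒ D ⊥ Q | ∅.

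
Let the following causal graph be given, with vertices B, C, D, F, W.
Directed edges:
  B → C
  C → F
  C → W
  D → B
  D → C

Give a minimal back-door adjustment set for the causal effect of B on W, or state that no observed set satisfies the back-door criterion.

B→W: minimal back-door set {D}.

desc(B)\{B}={C,F,W}; candidates ⊆ {D}.
size 0: {}; under {} B still reaches {C,D,F,W} ∋ W.
{D}: B⊥W given {D} in G with B→· removed — back-door holds.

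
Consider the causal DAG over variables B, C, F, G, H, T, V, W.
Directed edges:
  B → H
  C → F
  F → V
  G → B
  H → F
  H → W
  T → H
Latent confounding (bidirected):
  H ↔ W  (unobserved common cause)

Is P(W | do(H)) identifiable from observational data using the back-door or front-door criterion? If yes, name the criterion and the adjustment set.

desc(H)\{H}={F,V,W}; candidates ⊆ {B,C,G,T}.
H↔W: latent back-door arc(s) into H.
size 0: {}; under {} H still reaches {B,G,T,W} ∋ W.
size 1: {B}, {C}, {G} …(+1); under {B} H still reaches {T,W} ∋ W.
size 2: {B,C}, {B,G}, {B,T} …(+3); under {B,C} H still reaches {T,W} ∋ W.
H↔W cannot be blocked by any observed set — no back-door set.
No mediator lies on a directed H→…→W path.
Neither criterion identifies P(W|do(H)) in this graph.

P(W|do(H)): not identifiable (no BD/FD set).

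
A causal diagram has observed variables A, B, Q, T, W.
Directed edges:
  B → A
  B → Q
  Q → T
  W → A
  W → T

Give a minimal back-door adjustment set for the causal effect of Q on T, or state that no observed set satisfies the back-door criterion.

Q→T: minimal back-door set ∅.

desc(Q)\{Q}={T}; candidates ⊆ {A,B,W}.
∅: Q⊥T given ∅ in G with Q→· removed — back-door holds.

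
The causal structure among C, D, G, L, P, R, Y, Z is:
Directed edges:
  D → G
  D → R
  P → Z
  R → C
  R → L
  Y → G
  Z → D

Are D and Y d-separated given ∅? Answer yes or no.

Yes — D ⊥ Y | ∅.

Bayes-Ball from D | ∅ reaches {C,G,L,P,R,Z}.
Y ∉ reach(D|∅) ⇒ D ⊥ Y | ∅.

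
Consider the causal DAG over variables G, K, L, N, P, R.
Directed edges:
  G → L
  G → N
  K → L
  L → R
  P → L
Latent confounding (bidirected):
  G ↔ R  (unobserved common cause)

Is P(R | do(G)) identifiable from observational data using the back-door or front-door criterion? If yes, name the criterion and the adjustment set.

P(R|do(G)): frontdoor, adjust for {L}.

desc(G)\{G}={L,N,R}; candidates ⊆ {K,P}.
G↔R: latent back-door arc(s) into G.
size 0: {}; under {} G still reaches {R} ∋ R.
size 1: {K}, {P}; under {K} G still reaches {R} ∋ R.
size 2: {K,P}; under {K,P} G still reaches {R} ∋ R.
G↔R cannot be blocked by any observed set — no back-door set.
{L}: (i) intercepts every directed G→R path; (ii) no back-door G→{L}; (iii) {G} blocks every back-door {L}→R. Front-door holds.
P(R|do(G)) = Σ_{L} P(L|G) Σ_{G'} P(R|L,G')P(G').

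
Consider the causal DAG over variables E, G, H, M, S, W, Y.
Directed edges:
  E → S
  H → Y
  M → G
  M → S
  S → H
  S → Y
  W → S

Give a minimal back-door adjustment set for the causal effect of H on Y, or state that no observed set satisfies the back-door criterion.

desc(H)\{H}={Y}; candidates ⊆ {E,G,M,S,W}.
size 0: {}; under {} H still reaches {E,G,M,S,W,Y} ∋ Y.
{S}: H⊥Y given {S} in G with H→· removed — back-door holds.

H→Y: minimal back-door set {S}.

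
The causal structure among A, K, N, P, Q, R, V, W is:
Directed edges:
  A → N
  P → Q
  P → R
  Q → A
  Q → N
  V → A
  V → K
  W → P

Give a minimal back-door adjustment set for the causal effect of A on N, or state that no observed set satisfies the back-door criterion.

A→N: minimal back-door set {Q}.

desc(A)\{A}={N}; candidates ⊆ {K,P,Q,R,V,W}.
size 0: {}; under {} A still reaches {K,N,P,Q,R,V,W} ∋ N.
{Q}: A⊥N given {Q} in G with A→· removed — back-door holds.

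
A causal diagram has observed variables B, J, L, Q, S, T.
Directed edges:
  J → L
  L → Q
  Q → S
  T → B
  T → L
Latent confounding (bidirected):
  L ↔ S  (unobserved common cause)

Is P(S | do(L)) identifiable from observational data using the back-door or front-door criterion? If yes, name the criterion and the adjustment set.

P(S|do(L)): frontdoor, adjust for {Q}.

desc(L)\{L}={Q,S}; candidates ⊆ {B,J,T}.
L↔S: latent back-door arc(s) into L.
size 0: {}; under {} L still reaches {B,J,S,T} ∋ S.
size 1: {B}, {J}, {T}; under {B} L still reaches {J,S,T} ∋ S.
size 2: {B,J}, {B,T}, {J,T}; under {B,J} L still reaches {S,T} ∋ S.
L↔S cannot be blocked by any observed set — no back-door set.
{Q}: (i) intercepts every directed L→S path; (ii) no back-door L→{Q}; (iii) {L} blocks every back-door {Q}→S. Front-door holds.
P(S|do(L)) = Σ_{Q} P(Q|L) Σ_{L'} P(S|Q,L')P(L').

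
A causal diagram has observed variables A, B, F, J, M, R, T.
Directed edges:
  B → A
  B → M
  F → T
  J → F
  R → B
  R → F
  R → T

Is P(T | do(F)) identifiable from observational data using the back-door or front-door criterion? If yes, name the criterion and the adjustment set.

desc(F)\{F}={T}; candidates ⊆ {A,B,J,M,R}.
size 0: {}; under {} F still reaches {A,B,J,M,R,T} ∋ T.
{R}: F⊥T given {R} in G with F→· removed — back-door holds.
P(T|do(F)) = Σ_{R} P(T|F,R)·P(R).

P(T|do(F)): backdoor, adjust for {R}.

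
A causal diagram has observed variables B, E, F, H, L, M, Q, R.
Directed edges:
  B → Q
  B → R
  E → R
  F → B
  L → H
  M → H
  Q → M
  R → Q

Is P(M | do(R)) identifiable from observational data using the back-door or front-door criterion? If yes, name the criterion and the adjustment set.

P(M|do(R)): backdoor, adjust for {B}.

desc(R)\{R}={H,M,Q}; candidates ⊆ {B,E,F,L}.
size 0: {}; under {} R still reaches {B,E,F,H,M,Q} ∋ M.
{B}: R⊥M given {B} in G with R→· removed — back-door holds.
P(M|do(R)) = Σ_{B} P(M|R,B)·P(B).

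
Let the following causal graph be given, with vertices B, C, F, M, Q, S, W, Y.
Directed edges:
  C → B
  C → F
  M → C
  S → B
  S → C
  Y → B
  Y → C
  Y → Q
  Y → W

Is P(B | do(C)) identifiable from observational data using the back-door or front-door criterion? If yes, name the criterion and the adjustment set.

desc(C)\{C}={B,F}; candidates ⊆ {M,Q,S,W,Y}.
size 0: {}; under {} C still reaches {B,M,Q,S,W,Y} ∋ B.
size 1: {M}, {Q}, {S} …(+2); under {M} C still reaches {B,Q,S,W,Y} ∋ B.
{S,Y}: C⊥B given {S,Y} in G with C→· removed — back-door holds.
P(B|do(C)) = Σ_{S,Y} P(B|C,S,Y)·P(S,Y).

P(B|do(C)): backdoor, adjust for {S, Y}.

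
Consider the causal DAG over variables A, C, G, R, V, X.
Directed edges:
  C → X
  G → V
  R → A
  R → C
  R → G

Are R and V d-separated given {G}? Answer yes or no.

Bayes-Ball from R | {G} reaches {A,C,X}.
V ∉ reach(R|{G}) ⇒ R ⊥ V | {G}.

Yes — R ⊥ V | {G}.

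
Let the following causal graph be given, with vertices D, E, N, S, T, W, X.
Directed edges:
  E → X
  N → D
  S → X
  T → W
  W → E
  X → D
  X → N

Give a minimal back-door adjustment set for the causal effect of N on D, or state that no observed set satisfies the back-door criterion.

N→D: minimal back-door set {X}.

desc(N)\{N}={D}; candidates ⊆ {E,S,T,W,X}.
size 0: {}; under {} N still reaches {D,E,S,T,W,X} ∋ D.
{X}: N⊥D given {X} in G with N→· removed — back-door holds.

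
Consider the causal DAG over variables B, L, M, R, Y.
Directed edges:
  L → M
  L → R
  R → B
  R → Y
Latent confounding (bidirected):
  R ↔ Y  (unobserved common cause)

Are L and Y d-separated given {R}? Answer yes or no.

Bayes-Ball from L | {R} reaches {M,Y}.
Y ∈ reach(L|{R}) ⇒ L ⊥̸ Y | {R}.

No — L and Y are d-connected given {R}.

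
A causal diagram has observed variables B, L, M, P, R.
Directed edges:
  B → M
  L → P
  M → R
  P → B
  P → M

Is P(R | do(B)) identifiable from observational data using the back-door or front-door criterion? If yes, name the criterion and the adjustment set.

desc(B)\{B}={M,R}; candidates ⊆ {L,P}.
size 0: {}; under {} B still reaches {L,M,P,R} ∋ R.
{P}: B⊥R given {P} in G with B→· removed — back-door holds.
P(R|do(B)) = Σ_{P} P(R|B,P)·P(P).

P(R|do(B)): backdoor, adjust for {P}.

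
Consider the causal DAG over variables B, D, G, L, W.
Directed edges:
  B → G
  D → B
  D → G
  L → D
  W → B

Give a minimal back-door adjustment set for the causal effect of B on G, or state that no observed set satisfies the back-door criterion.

desc(B)\{B}={G}; candidates ⊆ {D,L,W}.
size 0: {}; under {} B still reaches {D,G,L,W} ∋ G.
{D}: B⊥G given {D} in G with B→· removed — back-door holds.

B→G: minimal back-door set {D}.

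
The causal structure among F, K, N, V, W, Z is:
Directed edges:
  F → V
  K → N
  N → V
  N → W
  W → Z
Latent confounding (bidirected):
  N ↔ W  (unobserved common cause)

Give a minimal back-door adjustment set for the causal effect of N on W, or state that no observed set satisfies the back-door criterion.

desc(N)\{N}={V,W,Z}; candidates ⊆ {F,K}.
N↔W: latent back-door arc(s) into N.
size 0: {}; under {} N still reaches {K,W,Z} ∋ W.
size 1: {F}, {K}; under {F} N still reaches {K,W,Z} ∋ W.
size 2: {F,K}; under {F,K} N still reaches {W,Z} ∋ W.
N↔W cannot be blocked by any observed set — no back-door set.

N→W: no observed back-door set.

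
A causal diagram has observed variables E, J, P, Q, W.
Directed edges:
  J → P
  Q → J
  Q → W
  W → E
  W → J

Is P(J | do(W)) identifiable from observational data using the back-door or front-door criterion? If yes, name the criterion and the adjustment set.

desc(W)\{W}={E,J,P}; candidates ⊆ {Q}.
size 0: {}; under {} W still reaches {J,P,Q} ∋ J.
{Q}: W⊥J given {Q} in G with W→· removed — back-door holds.
P(J|do(W)) = Σ_{Q} P(J|W,Q)·P(Q).

P(J|do(W)): backdoor, adjust for {Q}.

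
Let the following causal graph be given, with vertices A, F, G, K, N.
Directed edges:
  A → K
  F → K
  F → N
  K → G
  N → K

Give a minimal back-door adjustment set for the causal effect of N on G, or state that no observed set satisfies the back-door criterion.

N→G: minimal back-door set {F}.

desc(N)\{N}={G,K}; candidates ⊆ {A,F}.
size 0: {}; under {} N still reaches {F,G,K} ∋ G.
{F}: N⊥G given {F} in G with N→· removed — back-door holds.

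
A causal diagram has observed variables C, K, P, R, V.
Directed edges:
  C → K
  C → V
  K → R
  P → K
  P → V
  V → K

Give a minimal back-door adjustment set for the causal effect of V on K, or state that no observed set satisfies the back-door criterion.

desc(V)\{V}={K,R}; candidates ⊆ {C,P}.
size 0: {}; under {} V still reaches {C,K,P,R} ∋ K.
size 1: {C}, {P}; under {C} V still reaches {K,P,R} ∋ K.
{C,P}: V⊥K given {C,P} in G with V→· removed — back-door holds.

V→K: minimal back-door set {C, P}.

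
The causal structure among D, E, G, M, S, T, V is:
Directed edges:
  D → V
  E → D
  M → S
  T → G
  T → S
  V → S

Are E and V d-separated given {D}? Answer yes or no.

Yes — E ⊥ V | {D}.

Bayes-Ball from E | {D} reaches ∅.
V ∉ reach(E|{D}) ⇒ E ⊥ V | {D}.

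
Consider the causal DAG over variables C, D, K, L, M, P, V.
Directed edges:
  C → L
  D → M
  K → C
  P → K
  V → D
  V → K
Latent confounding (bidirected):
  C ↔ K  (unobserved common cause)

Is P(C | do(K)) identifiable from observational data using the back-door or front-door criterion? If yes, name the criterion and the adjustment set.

P(C|do(K)): not identifiable (no BD/FD set).

desc(K)\{K}={C,L}; candidates ⊆ {D,M,P,V}.
K↔C: latent back-door arc(s) into K.
size 0: {}; under {} K still reaches {C,D,L,M,P,V} ∋ C.
size 1: {D}, {M}, {P} …(+1); under {D} K still reaches {C,L,P,V} ∋ C.
size 2: {D,M}, {D,P}, {D,V} …(+3); under {D,M} K still reaches {C,L,P,V} ∋ C.
K↔C cannot be blocked by any observed set — no back-door set.
No mediator lies on a directed K→…→C path.
Neither criterion identifies P(C|do(K)) in this graph.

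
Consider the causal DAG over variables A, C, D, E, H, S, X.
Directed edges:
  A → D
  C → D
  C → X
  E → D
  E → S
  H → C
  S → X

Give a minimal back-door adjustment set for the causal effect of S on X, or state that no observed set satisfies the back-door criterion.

desc(S)\{S}={X}; candidates ⊆ {A,C,D,E,H}.
∅: S⊥X given ∅ in G with S→· removed — back-door holds.

S→X: minimal back-door set ∅.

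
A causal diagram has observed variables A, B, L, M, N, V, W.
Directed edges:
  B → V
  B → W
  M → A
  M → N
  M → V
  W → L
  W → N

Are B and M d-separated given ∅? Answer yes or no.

Bayes-Ball from B | ∅ reaches {L,N,V,W}.
M ∉ reach(B|∅) ⇒ B ⊥ M | ∅.

Yes — B ⊥ M | ∅.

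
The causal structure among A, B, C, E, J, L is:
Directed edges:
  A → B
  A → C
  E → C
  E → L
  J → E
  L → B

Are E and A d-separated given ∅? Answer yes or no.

Yes — E ⊥ A | ∅.

Bayes-Ball from E | ∅ reaches {B,C,J,L}.
A ∉ reach(E|∅) ⇒ E ⊥ A | ∅.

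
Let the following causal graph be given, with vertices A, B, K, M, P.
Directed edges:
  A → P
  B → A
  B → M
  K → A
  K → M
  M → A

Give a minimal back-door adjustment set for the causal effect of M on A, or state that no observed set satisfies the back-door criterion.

M→A: minimal back-door set {B, K}.

desc(M)\{M}={A,P}; candidates ⊆ {B,K}.
size 0: {}; under {} M still reaches {A,B,K,P} ∋ A.
size 1: {B}, {K}; under {B} M still reaches {A,K,P} ∋ A.
{B,K}: M⊥A given {B,K} in G with M→· removed — back-door holds.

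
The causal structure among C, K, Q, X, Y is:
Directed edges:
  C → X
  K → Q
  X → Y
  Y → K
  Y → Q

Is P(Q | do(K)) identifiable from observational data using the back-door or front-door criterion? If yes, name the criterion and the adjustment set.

P(Q|do(K)): backdoor, adjust for {Y}.

desc(K)\{K}={Q}; candidates ⊆ {C,X,Y}.
size 0: {}; under {} K still reaches {C,Q,X,Y} ∋ Q.
{Y}: K⊥Q given {Y} in G with K→· removed — back-door holds.
P(Q|do(K)) = Σ_{Y} P(Q|K,Y)·P(Y).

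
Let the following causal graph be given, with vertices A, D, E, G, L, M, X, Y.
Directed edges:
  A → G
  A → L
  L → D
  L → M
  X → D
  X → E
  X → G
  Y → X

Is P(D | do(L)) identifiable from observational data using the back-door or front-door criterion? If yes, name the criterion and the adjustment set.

desc(L)\{L}={D,M}; candidates ⊆ {A,E,G,X,Y}.
∅: L⊥D given ∅ in G with L→· removed — back-door holds.
P(D|do(L)) = P(D|L) — no adjustment needed.

P(D|do(L)): backdoor, adjust for ∅.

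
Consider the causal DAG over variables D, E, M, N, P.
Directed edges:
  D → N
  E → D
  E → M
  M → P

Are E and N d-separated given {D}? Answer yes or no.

Yes — E ⊥ N | {D}.

Bayes-Ball from E | {D} reaches {M,P}.
N ∉ reach(E|{D}) ⇒ E ⊥ N | {D}.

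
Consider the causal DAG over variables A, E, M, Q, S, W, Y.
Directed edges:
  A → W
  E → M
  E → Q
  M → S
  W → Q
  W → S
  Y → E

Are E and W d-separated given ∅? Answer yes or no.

Yes — E ⊥ W | ∅.

Bayes-Ball from E | ∅ reaches {M,Q,S,Y}.
W ∉ reach(E|∅) ⇒ E ⊥ W | ∅.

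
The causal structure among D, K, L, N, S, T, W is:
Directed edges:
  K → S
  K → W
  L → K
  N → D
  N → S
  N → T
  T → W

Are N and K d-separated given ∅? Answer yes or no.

Bayes-Ball from N | ∅ reaches {D,S,T,W}.
K ∉ reach(N|∅) ⇒ N ⊥ K | ∅.

Yes — N ⊥ K | ∅.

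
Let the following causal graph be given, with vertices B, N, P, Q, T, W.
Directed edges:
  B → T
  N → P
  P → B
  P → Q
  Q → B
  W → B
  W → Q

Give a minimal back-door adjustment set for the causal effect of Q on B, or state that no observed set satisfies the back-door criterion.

Q→B: minimal back-door set {P, W}.

desc(Q)\{Q}={B,T}; candidates ⊆ {N,P,W}.
size 0: {}; under {} Q still reaches {B,N,P,T,W} ∋ B.
size 1: {N}, {P}, {W}; under {N} Q still reaches {B,P,T,W} ∋ B.
{P,W}: Q⊥B given {P,W} in G with Q→· removed — back-door holds.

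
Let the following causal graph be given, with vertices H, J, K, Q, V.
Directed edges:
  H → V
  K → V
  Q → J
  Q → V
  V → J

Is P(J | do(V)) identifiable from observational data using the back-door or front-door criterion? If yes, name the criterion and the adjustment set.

desc(V)\{V}={J}; candidates ⊆ {H,K,Q}.
size 0: {}; under {} V still reaches {H,J,K,Q} ∋ J.
{Q}: V⊥J given {Q} in G with V→· removed — back-door holds.
P(J|do(V)) = Σ_{Q} P(J|V,Q)·P(Q).

P(J|do(V)): backdoor, adjust for {Q}.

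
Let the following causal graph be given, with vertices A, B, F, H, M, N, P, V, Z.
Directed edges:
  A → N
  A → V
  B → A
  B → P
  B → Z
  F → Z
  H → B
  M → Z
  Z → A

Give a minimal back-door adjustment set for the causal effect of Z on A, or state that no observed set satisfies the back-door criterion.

Z→A: minimal back-door set {B}.

desc(Z)\{Z}={A,N,V}; candidates ⊆ {B,F,H,M,P}.
size 0: {}; under {} Z still reaches {A,B,F,H,M,N,P,V} ∋ A.
{B}: Z⊥A given {B} in G with Z→· removed — back-door holds.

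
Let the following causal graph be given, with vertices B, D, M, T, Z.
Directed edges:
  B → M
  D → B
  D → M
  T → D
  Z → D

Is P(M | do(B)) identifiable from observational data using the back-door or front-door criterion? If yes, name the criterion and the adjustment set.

desc(B)\{B}={M}; candidates ⊆ {D,T,Z}.
size 0: {}; under {} B still reaches {D,M,T,Z} ∋ M.
{D}: B⊥M given {D} in G with B→· removed — back-door holds.
P(M|do(B)) = Σ_{D} P(M|B,D)·P(D).

P(M|do(B)): backdoor, adjust for {D}.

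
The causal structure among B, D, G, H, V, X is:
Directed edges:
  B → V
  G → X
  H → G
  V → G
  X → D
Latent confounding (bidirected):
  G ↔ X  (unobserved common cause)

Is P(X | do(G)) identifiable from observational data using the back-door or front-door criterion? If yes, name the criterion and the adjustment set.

desc(G)\{G}={D,X}; candidates ⊆ {B,H,V}.
G↔X: latent back-door arc(s) into G.
size 0: {}; under {} G still reaches {B,D,H,V,X} ∋ X.
size 1: {B}, {H}, {V}; under {B} G still reaches {D,H,V,X} ∋ X.
size 2: {B,H}, {B,V}, {H,V}; under {B,H} G still reaches {D,V,X} ∋ X.
G↔X cannot be blocked by any observed set — no back-door set.
No mediator lies on a directed G→…→X path.
Neither criterion identifies P(X|do(G)) in this graph.

P(X|do(G)): not identifiable (no BD/FD set).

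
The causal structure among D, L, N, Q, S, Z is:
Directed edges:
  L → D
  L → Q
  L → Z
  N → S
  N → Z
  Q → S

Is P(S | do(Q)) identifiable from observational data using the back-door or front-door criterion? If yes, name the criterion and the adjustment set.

desc(Q)\{Q}={S}; candidates ⊆ {D,L,N,Z}.
∅: Q⊥S given ∅ in G with Q→· removed — back-door holds.
P(S|do(Q)) = P(S|Q) — no adjustment needed.

P(S|do(Q)): backdoor, adjust for ∅.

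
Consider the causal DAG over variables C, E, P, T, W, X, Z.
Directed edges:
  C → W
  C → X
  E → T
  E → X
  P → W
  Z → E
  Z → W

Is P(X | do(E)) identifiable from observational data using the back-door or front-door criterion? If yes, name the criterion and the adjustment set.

P(X|do(E)): backdoor, adjust for ∅.

desc(E)\{E}={T,X}; candidates ⊆ {C,P,W,Z}.
∅: E⊥X given ∅ in G with E→· removed — back-door holds.
P(X|do(E)) = P(X|E) — no adjustment needed.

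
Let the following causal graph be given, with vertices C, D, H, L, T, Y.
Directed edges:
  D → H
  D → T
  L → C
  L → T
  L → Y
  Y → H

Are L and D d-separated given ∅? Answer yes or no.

Yes — L ⊥ D | ∅.

Bayes-Ball from L | ∅ reaches {C,H,T,Y}.
D ∉ reach(L|∅) ⇒ L ⊥ D | ∅.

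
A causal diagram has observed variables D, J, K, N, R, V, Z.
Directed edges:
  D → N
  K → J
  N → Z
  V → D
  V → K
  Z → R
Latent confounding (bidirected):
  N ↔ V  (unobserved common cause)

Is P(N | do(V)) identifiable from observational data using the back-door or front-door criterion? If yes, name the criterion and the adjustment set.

P(N|do(V)): frontdoor, adjust for {D}.

desc(V)\{V}={D,J,K,N,R,Z}; candidates ⊆ {—}.
V↔N: latent back-door arc(s) into V.
size 0: {}; under {} V still reaches {N,R,Z} ∋ N.
V↔N cannot be blocked by any observed set — no back-door set.
{D}: (i) intercepts every directed V→N path; (ii) no back-door V→{D}; (iii) {V} blocks every back-door {D}→N. Front-door holds.
P(N|do(V)) = Σ_{D} P(D|V) Σ_{V'} P(N|D,V')P(V').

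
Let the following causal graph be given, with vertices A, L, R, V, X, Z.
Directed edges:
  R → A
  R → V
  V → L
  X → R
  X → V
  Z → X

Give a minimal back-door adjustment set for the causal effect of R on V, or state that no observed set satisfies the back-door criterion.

desc(R)\{R}={A,L,V}; candidates ⊆ {X,Z}.
size 0: {}; under {} R still reaches {L,V,X,Z} ∋ V.
{X}: R⊥V given {X} in G with R→· removed — back-door holds.

R→V: minimal back-door set {X}.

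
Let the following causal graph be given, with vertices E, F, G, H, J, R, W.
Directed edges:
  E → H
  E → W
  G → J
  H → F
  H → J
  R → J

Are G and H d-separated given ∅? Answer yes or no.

Bayes-Ball from G | ∅ reaches {J}.
H ∉ reach(G|∅) ⇒ G ⊥ H | ∅.

Yes — G ⊥ H | ∅.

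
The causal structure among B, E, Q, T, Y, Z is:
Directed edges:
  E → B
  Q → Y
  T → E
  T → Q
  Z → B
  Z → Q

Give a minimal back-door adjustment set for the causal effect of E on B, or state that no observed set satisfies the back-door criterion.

desc(E)\{E}={B}; candidates ⊆ {Q,T,Y,Z}.
∅: E⊥B given ∅ in G with E→· removed — back-door holds.

E→B: minimal back-door set ∅.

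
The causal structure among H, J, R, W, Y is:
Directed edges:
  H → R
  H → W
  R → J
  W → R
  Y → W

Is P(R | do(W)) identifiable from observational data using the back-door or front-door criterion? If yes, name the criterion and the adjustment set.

desc(W)\{W}={J,R}; candidates ⊆ {H,Y}.
size 0: {}; under {} W still reaches {H,J,R,Y} ∋ R.
{H}: W⊥R given {H} in G with W→· removed — back-door holds.
P(R|do(W)) = Σ_{H} P(R|W,H)·P(H).

P(R|do(W)): backdoor, adjust for {H}.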